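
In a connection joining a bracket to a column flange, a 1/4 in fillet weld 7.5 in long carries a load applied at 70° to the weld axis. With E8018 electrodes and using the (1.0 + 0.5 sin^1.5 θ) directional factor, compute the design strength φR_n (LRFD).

E80XX → F_EXX = 80 ksi.
t_e = 0.707 × 0.25 = 0.1767 in; A_we = 0.1767 × 7.5 = 1.326 in².
Directional factor: 1.0 + 0.5 sin^1.5(70°) = 1.455.
F_nw = 0.6 × 80 × 1.455 = 69.86 ksi.
φR_n = 0.75 × 69.86 × 1.326 = 69.46 kip.

φR_n ≈ 69.5 kip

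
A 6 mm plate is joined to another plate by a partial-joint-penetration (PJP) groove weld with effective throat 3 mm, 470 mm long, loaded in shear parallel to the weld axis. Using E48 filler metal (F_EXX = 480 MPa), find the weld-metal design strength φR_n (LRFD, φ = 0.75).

Effective throat (given) t_e = 3 mm.
A_we = 3 × 470 = 1410 mm².
F_nw = 0.6 F_EXX = 288 MPa.
φR_n = 0.75 × 288 × 1410 × 10⁻³ = 304.6 kN.

φR_n ≈ 305 kN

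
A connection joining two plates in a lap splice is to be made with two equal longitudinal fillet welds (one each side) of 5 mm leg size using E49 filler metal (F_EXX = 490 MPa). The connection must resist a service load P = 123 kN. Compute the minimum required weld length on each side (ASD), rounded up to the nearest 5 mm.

L = 120 mm on each side

Throat t_e = 0.707 × 5 = 3.535 mm.
r_n/Ω = (0.6 × 490 × 3.535) / 2.0 = 519.6 N/mm = 0.5196 kN/mm.
L_req = P / (r_n/Ω) = 123 / 0.5196 = 236.7 mm total.
Per side: 236.7 / 2 = 118.4 mm.
Round up → use L = 120 mm on each side.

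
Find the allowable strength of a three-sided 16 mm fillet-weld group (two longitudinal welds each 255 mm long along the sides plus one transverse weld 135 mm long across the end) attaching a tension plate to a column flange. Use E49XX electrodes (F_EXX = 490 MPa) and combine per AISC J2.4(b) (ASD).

R_n/Ω ≈ 1070 kN

t_e = 0.707 × 16 = 11.31 mm.
R_nwl = 0.6 × 490 × 11.31 × 510 × 10⁻³ = 1696 kN (longitudinal, 2 welds).
R_nwt = 0.6 × 490 × 11.31 × 135 × 10⁻³ = 449 kN (transverse, base value).
(i) R_nwl + R_nwt = 2145 kN; (ii) 0.85 R_nwl + 1.5 R_nwt = 2115 kN.
R_n = max = 2145 kN [governs: (i)]; R_n/Ω = 1073 kN.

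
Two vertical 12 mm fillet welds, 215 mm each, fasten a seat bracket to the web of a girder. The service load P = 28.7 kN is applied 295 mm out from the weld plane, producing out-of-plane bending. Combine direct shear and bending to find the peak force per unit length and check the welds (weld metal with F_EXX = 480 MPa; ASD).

f_max ≈ 554 N/mm; adequate

L_w = 2 × 215 = 430 mm; section modulus (unit throat) S = 2 × L²/6 = 15410 mm².
Direct shear f_v = P/L_w = 28.7×10³/430 = 66.74 N/mm.
Moment M = P × e = 28.7×10³ × 295 = 8466500 N·mm; bending f_b = M/S = 549.5 N/mm.
f_max = √(f_v² + f_b²) = √(66.74² + 549.5²) = 553.5 N/mm.
r_n/Ω = (1/2.0) × 0.6 × 480 × (0.707 × 12) = 1222 N/mm → adequate.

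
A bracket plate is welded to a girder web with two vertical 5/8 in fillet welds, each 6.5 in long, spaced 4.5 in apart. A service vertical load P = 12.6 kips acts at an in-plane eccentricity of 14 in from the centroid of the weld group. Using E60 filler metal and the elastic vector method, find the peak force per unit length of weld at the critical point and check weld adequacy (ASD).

E60XX → F_EXX = 60 ksi.
Total weld length L_w = 13 in. Treat welds as unit-width lines.
Polar moment about centroid: J = 2[d³/12 + d(b/2)²] = 2[6.5³/12 + 6.5×2.25²] = 111.6 in³.
Direct shear f_v = P/L_w = 12.6 / 13 = 0.9692 kip/in (vertical).
Torsion M = P·e = 12.6 × 14 = 176.4 kip·in.
Critical point at (x, y) = (2.25, 3.25) from centroid. f_tx = M·y/J = 5.138 kip/in; f_ty = M·x/J = 3.557 kip/in.
Resultant f_max = √[f_tx² + (f_v + f_ty)²] = √[5.138² + (0.9692 + 3.557)²] = 6.847 kip/in.
Capacity per unit length: r_n/Ω = (1/2.0) × 0.6 × 60 × (0.707 × 0.625) = 7.954 kip/in.
6.847 ≤ 7.954 → adequate.

f_max ≈ 6.85 kip/in; adequate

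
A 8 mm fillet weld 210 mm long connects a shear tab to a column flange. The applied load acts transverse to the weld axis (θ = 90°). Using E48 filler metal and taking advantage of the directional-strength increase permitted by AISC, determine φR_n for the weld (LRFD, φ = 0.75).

φR_n ≈ 385 kN

E48XX → F_EXX = 480 MPa.
t_e = 0.707 × 8 = 5.656 mm; A_we = 5.656 × 210 = 1188 mm².
Directional factor: 1.0 + 0.5 sin^1.5(90°) = 1.5.
F_nw = 0.6 × 480 × 1.5 = 432 MPa.
φR_n = 0.75 × 432 × 1188 × 10⁻³ = 384.8 kN.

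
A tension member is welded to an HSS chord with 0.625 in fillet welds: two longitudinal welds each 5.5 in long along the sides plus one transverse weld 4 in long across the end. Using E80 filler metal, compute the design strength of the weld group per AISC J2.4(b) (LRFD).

E80XX → F_EXX = 80 ksi.
t_e = 0.707 × 0.625 = 0.4419 in.
R_nwl = 0.6 × 80 × 0.4419 × 11 = 233.3 kips (longitudinal, 2 welds).
R_nwt = 0.6 × 80 × 0.4419 × 4 = 84.84 kips (transverse, base value).
(i) R_nwl + R_nwt = 318.1 kips; (ii) 0.85 R_nwl + 1.5 R_nwt = 325.6 kips.
R_n = max = 325.6 kips [governs: (ii)]; φR_n = 244.2 kips.

φR_n ≈ 244 kips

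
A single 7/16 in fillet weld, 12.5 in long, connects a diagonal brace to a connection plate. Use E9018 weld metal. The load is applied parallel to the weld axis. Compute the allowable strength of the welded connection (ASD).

E90XX → F_EXX = 90 ksi.
Effective throat t_e = 0.707 × 0.4375 = 0.3093 in.
Total length L = 12.5 in; A_we = 0.3093 × 12.5 = 3.866 in².
F_nw = 0.6 F_EXX = 0.6 × 90 = 54 ksi.
R_n = 54 × 3.866 = 208.8 kip; R_n/Ω = 208.8/2.0 = 104.4 kip.

R_n/Ω ≈ 104 kip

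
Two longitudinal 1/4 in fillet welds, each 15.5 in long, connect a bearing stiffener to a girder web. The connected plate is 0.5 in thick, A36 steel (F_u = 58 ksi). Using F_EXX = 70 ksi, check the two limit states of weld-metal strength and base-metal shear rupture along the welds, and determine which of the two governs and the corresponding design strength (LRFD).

φR_n ≈ 173 kip (weld metal governs)

t_e = 0.707 × 0.25 = 0.1767 in; L = 31 in.
Weld metal: φR_n = 0.75 × 0.6 × 70 × 0.1767 × 31 = 172.6 kip.
Base metal (shear rupture): φR_n = 0.75 × 0.6 × 58 × 0.5 × 31 = 404.5 kip.
Governing: weld metal.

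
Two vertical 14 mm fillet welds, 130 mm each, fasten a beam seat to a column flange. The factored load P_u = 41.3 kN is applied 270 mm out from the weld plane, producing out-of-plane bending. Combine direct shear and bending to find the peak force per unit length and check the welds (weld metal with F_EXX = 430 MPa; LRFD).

L_w = 2 × 130 = 260 mm; section modulus (unit throat) S = 2 × L²/6 = 5633 mm².
Direct shear f_v = P/L_w = 41.3×10³/260 = 158.8 N/mm.
Moment M = P × e = 41.3×10³ × 270 = 11151000 N·mm; bending f_b = M/S = 1979 N/mm.
f_max = √(f_v² + f_b²) = √(158.8² + 1979²) = 1986 N/mm.
φr_n = 0.75 × 0.6 × 430 × (0.707 × 14) = 1915 N/mm → NOT adequate.

f_max ≈ 1990 N/mm; NOT adequate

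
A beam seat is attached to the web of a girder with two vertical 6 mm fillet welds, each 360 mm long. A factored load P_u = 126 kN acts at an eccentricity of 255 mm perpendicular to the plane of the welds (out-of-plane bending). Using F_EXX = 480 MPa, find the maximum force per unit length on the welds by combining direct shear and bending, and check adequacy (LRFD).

f_max ≈ 764 N/mm; adequate

L_w = 2 × 360 = 720 mm; section modulus (unit throat) S = 2 × L²/6 = 43200 mm².
Direct shear f_v = P/L_w = 126×10³/720 = 175 N/mm.
Moment M = P × e = 126×10³ × 255 = 32130000 N·mm; bending f_b = M/S = 743.8 N/mm.
f_max = √(f_v² + f_b²) = √(175² + 743.8²) = 764.1 N/mm.
φr_n = 0.75 × 0.6 × 480 × (0.707 × 6) = 916.3 N/mm → adequate.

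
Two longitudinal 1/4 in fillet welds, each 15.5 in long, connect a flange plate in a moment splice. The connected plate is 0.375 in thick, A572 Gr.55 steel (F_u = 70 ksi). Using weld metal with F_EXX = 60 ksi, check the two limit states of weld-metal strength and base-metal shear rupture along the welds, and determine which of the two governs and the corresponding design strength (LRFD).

φR_n ≈ 148 kips (weld metal governs)

t_e = 0.707 × 0.25 = 0.1767 in; L = 31 in.
Weld metal: φR_n = 0.75 × 0.6 × 60 × 0.1767 × 31 = 147.9 kips.
Base metal (shear rupture): φR_n = 0.75 × 0.6 × 70 × 0.375 × 31 = 366.2 kips.
Governing: weld metal.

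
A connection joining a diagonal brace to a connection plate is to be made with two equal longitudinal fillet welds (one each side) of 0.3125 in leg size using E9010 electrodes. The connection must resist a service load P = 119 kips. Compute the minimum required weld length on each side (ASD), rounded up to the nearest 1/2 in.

E90XX → F_EXX = 90 ksi.
Throat t_e = 0.707 × 0.3125 = 0.2209 in.
r_n/Ω = (0.6 × 90 × 0.2209) / 2.0 = 5.965 kip/in.
L_req = P / (r_n/Ω) = 119 / 5.965 = 19.95 in total.
Per side: 19.95 / 2 = 9.974 in.
Round up → use L = 10 in on each side.

L = 10 in on each side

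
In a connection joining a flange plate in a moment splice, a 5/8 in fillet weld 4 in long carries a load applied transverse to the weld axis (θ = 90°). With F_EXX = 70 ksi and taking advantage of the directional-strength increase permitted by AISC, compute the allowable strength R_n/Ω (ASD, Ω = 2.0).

t_e = 0.707 × 0.625 = 0.4419 in; A_we = 0.4419 × 4 = 1.767 in².
Directional factor: 1.0 + 0.5 sin^1.5(90°) = 1.5.
F_nw = 0.6 × 70 × 1.5 = 63 ksi.
R_n/Ω = (63 × 1.767) / 2.0 = 55.68 kips.

R_n/Ω ≈ 55.7 kips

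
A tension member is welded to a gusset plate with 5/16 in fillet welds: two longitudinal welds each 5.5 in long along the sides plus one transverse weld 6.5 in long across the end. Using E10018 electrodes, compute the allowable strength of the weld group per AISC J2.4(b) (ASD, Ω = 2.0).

E100XX → F_EXX = 100 ksi.
t_e = 0.707 × 0.3125 = 0.2209 in.
R_nwl = 0.6 × 100 × 0.2209 × 11 = 145.8 kip (longitudinal, 2 welds).
R_nwt = 0.6 × 100 × 0.2209 × 6.5 = 86.17 kip (transverse, base value).
(i) R_nwl + R_nwt = 232 kip; (ii) 0.85 R_nwl + 1.5 R_nwt = 253.2 kip.
R_n = max = 253.2 kip [governs: (ii)]; R_n/Ω = 126.6 kip.

R_n/Ω ≈ 127 kip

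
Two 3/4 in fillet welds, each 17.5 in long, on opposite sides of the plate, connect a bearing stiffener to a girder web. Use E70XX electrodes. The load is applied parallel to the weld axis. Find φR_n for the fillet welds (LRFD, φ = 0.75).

φR_n ≈ 585 kips

E70XX → F_EXX = 70 ksi.
Effective throat t_e = 0.707 × 0.75 = 0.5302 in.
Total length L = 35 in; A_we = 0.5302 × 35 = 18.56 in².
F_nw = 0.6 F_EXX = 0.6 × 70 = 42 ksi.
φR_n = 0.75 × 42 × 18.56 = 584.6 kips.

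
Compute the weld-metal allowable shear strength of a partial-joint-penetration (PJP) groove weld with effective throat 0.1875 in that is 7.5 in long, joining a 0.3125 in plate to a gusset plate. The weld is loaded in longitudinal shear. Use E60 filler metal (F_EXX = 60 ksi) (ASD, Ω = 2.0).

R_n/Ω ≈ 25.3 kips

Effective throat (given) t_e = 0.1875 in.
A_we = 0.1875 × 7.5 = 1.406 in².
F_nw = 0.6 F_EXX = 36 ksi.
R_n/Ω = (36 × 1.406) / 2.0 = 25.31 kips.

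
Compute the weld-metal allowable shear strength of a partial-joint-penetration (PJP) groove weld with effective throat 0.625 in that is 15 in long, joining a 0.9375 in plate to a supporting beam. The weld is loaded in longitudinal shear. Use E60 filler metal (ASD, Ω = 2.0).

E60XX → F_EXX = 60 ksi.
Effective throat (given) t_e = 0.625 in.
A_we = 0.625 × 15 = 9.375 in².
F_nw = 0.6 F_EXX = 36 ksi.
R_n/Ω = (36 × 9.375) / 2.0 = 168.8 kip.

R_n/Ω ≈ 169 kip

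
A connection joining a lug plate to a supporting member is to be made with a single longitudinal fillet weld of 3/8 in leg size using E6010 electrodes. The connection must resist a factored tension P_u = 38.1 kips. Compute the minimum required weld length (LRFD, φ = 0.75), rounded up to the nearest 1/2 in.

L = 5.5 in

E60XX → F_EXX = 60 ksi.
Throat t_e = 0.707 × 0.375 = 0.2651 in.
φr_n = 0.75 × 0.6 × 60 × 0.2651 = 7.158 kips/in.
L_req = P_u / φr_n = 38.1 / 7.158 = 5.322 in total.
Round up → use L = 5.5 in.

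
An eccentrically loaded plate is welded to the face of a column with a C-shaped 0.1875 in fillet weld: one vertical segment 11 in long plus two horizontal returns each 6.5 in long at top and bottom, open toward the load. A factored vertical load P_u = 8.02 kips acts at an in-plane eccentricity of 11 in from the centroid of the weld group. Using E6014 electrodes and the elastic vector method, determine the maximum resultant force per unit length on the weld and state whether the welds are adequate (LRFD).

f_max ≈ 1.29 kip/in; adequate

E60XX → F_EXX = 60 ksi.
Total weld length L_w = 24 in. Treat welds as unit-width lines.
Centroid: x̄ = 2×6.5×3.25 / 24 = 1.76 in from the vertical weld.
Polar moment about centroid: J = I_x + I_y = [11³/12 + 2×6.5×5.5²] + [11×1.76² + 2(6.5³/12 + 6.5×1.49²)] = 612.9 in³.
Direct shear f_v = P/L_w = 8.02 / 24 = 0.3342 kip/in (vertical).
Torsion M = P·e = 8.02 × 11 = 88.22 kip·in.
Critical point at (x, y) = (4.74, 5.5) from centroid. f_tx = M·y/J = 0.7917 kip/in; f_ty = M·x/J = 0.6822 kip/in.
Resultant f_max = √[f_tx² + (f_v + f_ty)²] = √[0.7917² + (0.3342 + 0.6822)²] = 1.288 kip/in.
Capacity per unit length: φr_n = 0.75 × 0.6 × 60 × (0.707 × 0.1875) = 3.579 kip/in.
1.288 ≤ 3.579 → adequate.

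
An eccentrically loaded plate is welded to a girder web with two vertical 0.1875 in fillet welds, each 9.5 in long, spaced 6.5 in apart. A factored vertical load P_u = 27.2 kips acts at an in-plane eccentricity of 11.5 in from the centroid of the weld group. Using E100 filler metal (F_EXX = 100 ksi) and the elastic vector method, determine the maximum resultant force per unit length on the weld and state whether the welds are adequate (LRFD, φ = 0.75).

f_max ≈ 6.16 kip/in; NOT adequate

Total weld length L_w = 19 in. Treat welds as unit-width lines.
Polar moment about centroid: J = 2[d³/12 + d(b/2)²] = 2[9.5³/12 + 9.5×3.25²] = 343.6 in³.
Direct shear f_v = P/L_w = 27.2 / 19 = 1.432 kip/in (vertical).
Torsion M = P·e = 27.2 × 11.5 = 312.8 kip·in.
Critical point at (x, y) = (3.25, 4.75) from centroid. f_tx = M·y/J = 4.324 kip/in; f_ty = M·x/J = 2.959 kip/in.
Resultant f_max = √[f_tx² + (f_v + f_ty)²] = √[4.324² + (1.432 + 2.959)²] = 6.162 kip/in.
Capacity per unit length: φr_n = 0.75 × 0.6 × 100 × (0.707 × 0.1875) = 5.965 kip/in.
6.162 > 5.965 → NOT adequate.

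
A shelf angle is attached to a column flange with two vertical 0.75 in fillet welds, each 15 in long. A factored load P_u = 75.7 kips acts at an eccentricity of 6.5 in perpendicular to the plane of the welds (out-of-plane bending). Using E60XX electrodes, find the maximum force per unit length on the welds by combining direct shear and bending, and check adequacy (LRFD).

E60XX → F_EXX = 60 ksi.
L_w = 2 × 15 = 30 in; section modulus (unit throat) S = 2 × L²/6 = 75 in².
Direct shear f_v = P/L_w = 75.7/30 = 2.523 kip/in.
Moment M = P × e = 75.7 × 6.5 = 492.05 kip·in; bending f_b = M/S = 6.561 kip/in.
f_max = √(f_v² + f_b²) = √(2.523² + 6.561²) = 7.029 kip/in.
φr_n = 0.75 × 0.6 × 60 × (0.707 × 0.75) = 14.32 kip/in → adequate.

f_max ≈ 7.03 kip/in; adequate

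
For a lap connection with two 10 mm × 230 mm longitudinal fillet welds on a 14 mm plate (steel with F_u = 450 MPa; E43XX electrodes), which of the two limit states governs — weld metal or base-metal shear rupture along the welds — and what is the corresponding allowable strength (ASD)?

E43XX → F_EXX = 430 MPa.
t_e = 0.707 × 10 = 7.07 mm; L = 460 mm.
Weld metal: R_n/Ω = (1/2.0) × 0.6 × 430 × 7.07 × 460 × 10⁻³ = 419.5 kN.
Base metal (shear rupture): R_n/Ω = (1/2.0) × 0.6 × 450 × 14 × 460 × 10⁻³ = 869.4 kN.
Governing: weld metal.

R_n/Ω ≈ 420 kN (weld metal governs)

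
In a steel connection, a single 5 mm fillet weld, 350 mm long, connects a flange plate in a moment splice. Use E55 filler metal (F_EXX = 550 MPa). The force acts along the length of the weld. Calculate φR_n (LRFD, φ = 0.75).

φR_n ≈ 306 kN

Effective throat t_e = 0.707 × 5 = 3.535 mm.
Total length L = 350 mm; A_we = 3.535 × 350 = 1237 mm².
F_nw = 0.6 F_EXX = 0.6 × 550 = 330 MPa.
φR_n = 0.75 × 330 × 1237 × 10⁻³ = 306.2 kN.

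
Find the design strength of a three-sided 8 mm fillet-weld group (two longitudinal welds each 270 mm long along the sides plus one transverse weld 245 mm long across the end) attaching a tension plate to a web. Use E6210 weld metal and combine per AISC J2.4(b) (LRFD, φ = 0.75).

φR_n ≈ 1300 kN

E62XX → F_EXX = 620 MPa.
t_e = 0.707 × 8 = 5.656 mm.
R_nwl = 0.6 × 620 × 5.656 × 540 × 10⁻³ = 1136 kN (longitudinal, 2 welds).
R_nwt = 0.6 × 620 × 5.656 × 245 × 10⁻³ = 515.5 kN (transverse, base value).
(i) R_nwl + R_nwt = 1652 kN; (ii) 0.85 R_nwl + 1.5 R_nwt = 1739 kN.
R_n = max = 1739 kN [governs: (ii)]; φR_n = 1304 kN.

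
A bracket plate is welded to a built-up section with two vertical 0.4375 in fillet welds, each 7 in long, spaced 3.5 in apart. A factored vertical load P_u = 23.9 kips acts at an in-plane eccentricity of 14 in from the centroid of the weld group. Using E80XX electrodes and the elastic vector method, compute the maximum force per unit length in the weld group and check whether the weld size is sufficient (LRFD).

E80XX → F_EXX = 80 ksi.
Total weld length L_w = 14 in. Treat welds as unit-width lines.
Polar moment about centroid: J = 2[d³/12 + d(b/2)²] = 2[7³/12 + 7×1.75²] = 100 in³.
Direct shear f_v = P/L_w = 23.9 / 14 = 1.707 kip/in (vertical).
Torsion M = P·e = 23.9 × 14 = 334.6 kip·in.
Critical point at (x, y) = (1.75, 3.5) from centroid. f_tx = M·y/J = 11.71 kip/in; f_ty = M·x/J = 5.853 kip/in.
Resultant f_max = √[f_tx² + (f_v + f_ty)²] = √[11.71² + (1.707 + 5.853)²] = 13.94 kip/in.
Capacity per unit length: φr_n = 0.75 × 0.6 × 80 × (0.707 × 0.4375) = 11.14 kip/in.
13.94 > 11.14 → NOT adequate.

f_max ≈ 13.9 kip/in; NOT adequate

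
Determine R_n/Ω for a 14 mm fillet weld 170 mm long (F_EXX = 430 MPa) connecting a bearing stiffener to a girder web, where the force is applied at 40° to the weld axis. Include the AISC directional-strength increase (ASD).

t_e = 0.707 × 14 = 9.898 mm; A_we = 9.898 × 170 = 1683 mm².
Directional factor: 1.0 + 0.5 sin^1.5(40°) = 1.258.
F_nw = 0.6 × 430 × 1.258 = 324.5 MPa.
R_n/Ω = (324.5 × 1683) / 2.0 × 10⁻³ = 273 kN.

R_n/Ω ≈ 273 kN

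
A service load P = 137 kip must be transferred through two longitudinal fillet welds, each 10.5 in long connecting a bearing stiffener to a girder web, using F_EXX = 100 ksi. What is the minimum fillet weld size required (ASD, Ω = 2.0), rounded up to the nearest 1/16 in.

w = 5/16 in

Total weld length L = 21 in.
Required throat t_e = P × Ω / (0.6 F_EXX × L) = 137 × 2.0 / (0.6 × 100 × 21) = 0.2175 in.
Required leg w = t_e / 0.707 = 0.3076 in → use 5/16 in.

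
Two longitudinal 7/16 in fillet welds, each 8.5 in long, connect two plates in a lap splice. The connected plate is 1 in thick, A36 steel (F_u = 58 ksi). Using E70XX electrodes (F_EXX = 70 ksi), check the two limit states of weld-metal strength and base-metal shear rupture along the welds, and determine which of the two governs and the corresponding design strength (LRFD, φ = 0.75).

φR_n ≈ 166 kips (weld metal governs)

t_e = 0.707 × 0.4375 = 0.3093 in; L = 17 in.
Weld metal: φR_n = 0.75 × 0.6 × 70 × 0.3093 × 17 = 165.6 kips.
Base metal (shear rupture): φR_n = 0.75 × 0.6 × 58 × 1 × 17 = 443.7 kips.
Governing: weld metal.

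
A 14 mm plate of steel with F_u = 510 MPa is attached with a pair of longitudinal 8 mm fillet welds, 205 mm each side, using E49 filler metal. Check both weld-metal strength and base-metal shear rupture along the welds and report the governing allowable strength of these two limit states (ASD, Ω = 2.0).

R_n/Ω ≈ 341 kN (weld metal governs)

E49XX → F_EXX = 490 MPa.
t_e = 0.707 × 8 = 5.656 mm; L = 410 mm.
Weld metal: R_n/Ω = (1/2.0) × 0.6 × 490 × 5.656 × 410 × 10⁻³ = 340.9 kN.
Base metal (shear rupture): R_n/Ω = (1/2.0) × 0.6 × 510 × 14 × 410 × 10⁻³ = 878.2 kN.
Governing: weld metal.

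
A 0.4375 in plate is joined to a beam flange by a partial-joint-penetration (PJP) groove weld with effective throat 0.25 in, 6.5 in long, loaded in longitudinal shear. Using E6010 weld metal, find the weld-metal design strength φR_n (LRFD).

E60XX → F_EXX = 60 ksi.
Effective throat (given) t_e = 0.25 in.
A_we = 0.25 × 6.5 = 1.625 in².
F_nw = 0.6 F_EXX = 36 ksi.
φR_n = 0.75 × 36 × 1.625 = 43.88 kips.

φR_n ≈ 43.9 kips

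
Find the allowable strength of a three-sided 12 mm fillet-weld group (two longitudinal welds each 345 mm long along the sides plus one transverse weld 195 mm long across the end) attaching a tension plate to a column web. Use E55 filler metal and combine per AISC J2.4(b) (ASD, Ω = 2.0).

E55XX → F_EXX = 550 MPa.
t_e = 0.707 × 12 = 8.484 mm.
R_nwl = 0.6 × 550 × 8.484 × 690 × 10⁻³ = 1932 kN (longitudinal, 2 welds).
R_nwt = 0.6 × 550 × 8.484 × 195 × 10⁻³ = 545.9 kN (transverse, base value).
(i) R_nwl + R_nwt = 2478 kN; (ii) 0.85 R_nwl + 1.5 R_nwt = 2461 kN.
R_n = max = 2478 kN [governs: (i)]; R_n/Ω = 1239 kN.

R_n/Ω ≈ 1240 kN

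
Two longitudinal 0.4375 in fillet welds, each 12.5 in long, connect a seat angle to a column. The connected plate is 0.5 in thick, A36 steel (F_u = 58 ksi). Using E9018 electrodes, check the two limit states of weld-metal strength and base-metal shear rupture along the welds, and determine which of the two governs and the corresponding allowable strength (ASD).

R_n/Ω ≈ 209 kips (weld metal governs)

E90XX → F_EXX = 90 ksi.
t_e = 0.707 × 0.4375 = 0.3093 in; L = 25 in.
Weld metal: R_n/Ω = (1/2.0) × 0.6 × 90 × 0.3093 × 25 = 208.8 kips.
Base metal (shear rupture): R_n/Ω = (1/2.0) × 0.6 × 58 × 0.5 × 25 = 217.5 kips.
Governing: weld metal.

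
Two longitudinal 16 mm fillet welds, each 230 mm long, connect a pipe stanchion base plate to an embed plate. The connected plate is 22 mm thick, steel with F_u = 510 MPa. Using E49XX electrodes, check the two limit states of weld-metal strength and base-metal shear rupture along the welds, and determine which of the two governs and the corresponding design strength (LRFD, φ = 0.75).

E49XX → F_EXX = 490 MPa.
t_e = 0.707 × 16 = 11.31 mm; L = 460 mm.
Weld metal: φR_n = 0.75 × 0.6 × 490 × 11.31 × 460 × 10⁻³ = 1147 kN.
Base metal (shear rupture): φR_n = 0.75 × 0.6 × 510 × 22 × 460 × 10⁻³ = 2323 kN.
Governing: weld metal.

φR_n ≈ 1150 kN (weld metal governs)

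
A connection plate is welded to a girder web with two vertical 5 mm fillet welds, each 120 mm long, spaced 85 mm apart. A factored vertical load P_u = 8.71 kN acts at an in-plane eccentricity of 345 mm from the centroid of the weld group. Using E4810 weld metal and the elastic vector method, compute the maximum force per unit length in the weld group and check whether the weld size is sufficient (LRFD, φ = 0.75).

E48XX → F_EXX = 480 MPa.
Total weld length L_w = 240 mm. Treat welds as unit-width lines.
Polar moment about centroid: J = 2[d³/12 + d(b/2)²] = 2[120³/12 + 120×42.5²] = 721500 mm³.
Direct shear f_v = P/L_w = 8.71×10³ / 240 = 36.29 N/mm (vertical).
Torsion M = P·e = 8.71×10³ × 345 = 3005000 N·mm.
Critical point at (x, y) = (42.5, 60) from centroid. f_tx = M·y/J = 249.9 N/mm; f_ty = M·x/J = 177 N/mm.
Resultant f_max = √[f_tx² + (f_v + f_ty)²] = √[249.9² + (36.29 + 177)²] = 328.5 N/mm.
Capacity per unit length: φr_n = 0.75 × 0.6 × 480 × (0.707 × 5) = 763.6 N/mm.
328.5 ≤ 763.6 → adequate.

f_max ≈ 329 N/mm; adequate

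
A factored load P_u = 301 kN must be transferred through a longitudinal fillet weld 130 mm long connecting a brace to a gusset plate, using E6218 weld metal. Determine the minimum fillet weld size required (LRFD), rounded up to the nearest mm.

w = 12 mm

E62XX → F_EXX = 620 MPa.
Total weld length L = 130 mm.
Required throat t_e = P_u / (φ × 0.6 F_EXX × L) = 301 / (0.75 × 0.6 × 620 × 130 × 10⁻³) = 8.299 mm.
Required leg w = t_e / 0.707 = 11.74 mm → use 12 mm.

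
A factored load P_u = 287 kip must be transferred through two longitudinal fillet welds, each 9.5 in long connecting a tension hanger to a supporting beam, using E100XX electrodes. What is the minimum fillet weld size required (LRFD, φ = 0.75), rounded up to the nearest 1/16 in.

w = 1/2 in

E100XX → F_EXX = 100 ksi.
Total weld length L = 19 in.
Required throat t_e = P_u / (φ × 0.6 F_EXX × L) = 287 / (0.75 × 0.6 × 100 × 19) = 0.3357 in.
Required leg w = t_e / 0.707 = 0.4748 in → use 1/2 in.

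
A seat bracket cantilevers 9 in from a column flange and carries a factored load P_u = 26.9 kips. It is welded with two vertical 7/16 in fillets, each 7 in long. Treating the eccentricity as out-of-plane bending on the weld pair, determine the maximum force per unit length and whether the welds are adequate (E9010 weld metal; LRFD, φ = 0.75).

E90XX → F_EXX = 90 ksi.
L_w = 2 × 7 = 14 in; section modulus (unit throat) S = 2 × L²/6 = 16.33 in².
Direct shear f_v = P/L_w = 26.9/14 = 1.921 kip/in.
Moment M = P × e = 26.9 × 9 = 242.1 kip·in; bending f_b = M/S = 14.82 kip/in.
f_max = √(f_v² + f_b²) = √(1.921² + 14.82²) = 14.95 kip/in.
φr_n = 0.75 × 0.6 × 90 × (0.707 × 0.4375) = 12.53 kip/in → NOT adequate.

f_max ≈ 14.9 kip/in; NOT adequate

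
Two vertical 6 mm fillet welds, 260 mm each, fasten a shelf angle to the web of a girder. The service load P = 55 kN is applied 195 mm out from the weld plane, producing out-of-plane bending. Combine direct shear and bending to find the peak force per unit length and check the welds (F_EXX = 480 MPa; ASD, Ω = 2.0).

L_w = 2 × 260 = 520 mm; section modulus (unit throat) S = 2 × L²/6 = 22530 mm².
Direct shear f_v = P/L_w = 55×10³/520 = 105.8 N/mm.
Moment M = P × e = 55×10³ × 195 = 10725000 N·mm; bending f_b = M/S = 476 N/mm.
f_max = √(f_v² + f_b²) = √(105.8² + 476²) = 487.6 N/mm.
r_n/Ω = (1/2.0) × 0.6 × 480 × (0.707 × 6) = 610.8 N/mm → adequate.

f_max ≈ 488 N/mm; adequate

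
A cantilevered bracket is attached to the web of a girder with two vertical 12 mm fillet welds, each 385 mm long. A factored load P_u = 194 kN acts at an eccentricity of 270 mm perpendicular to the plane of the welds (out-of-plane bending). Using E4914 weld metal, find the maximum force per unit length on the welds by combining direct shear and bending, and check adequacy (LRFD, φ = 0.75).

f_max ≈ 1090 N/mm; adequate

E49XX → F_EXX = 490 MPa.
L_w = 2 × 385 = 770 mm; section modulus (unit throat) S = 2 × L²/6 = 49410 mm².
Direct shear f_v = P/L_w = 194×10³/770 = 251.9 N/mm.
Moment M = P × e = 194×10³ × 270 = 52380000 N·mm; bending f_b = M/S = 1060 N/mm.
f_max = √(f_v² + f_b²) = √(251.9² + 1060²) = 1090 N/mm.
φr_n = 0.75 × 0.6 × 490 × (0.707 × 12) = 1871 N/mm → adequate.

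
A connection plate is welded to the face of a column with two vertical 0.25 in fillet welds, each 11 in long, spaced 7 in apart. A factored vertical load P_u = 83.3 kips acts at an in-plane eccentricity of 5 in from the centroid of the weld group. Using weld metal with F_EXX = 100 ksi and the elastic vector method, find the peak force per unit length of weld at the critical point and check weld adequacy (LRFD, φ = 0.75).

Total weld length L_w = 22 in. Treat welds as unit-width lines.
Polar moment about centroid: J = 2[d³/12 + d(b/2)²] = 2[11³/12 + 11×3.5²] = 491.3 in³.
Direct shear f_v = P/L_w = 83.3 / 22 = 3.786 kip/in (vertical).
Torsion M = P·e = 83.3 × 5 = 416.5 kip·in.
Critical point at (x, y) = (3.5, 5.5) from centroid. f_tx = M·y/J = 4.662 kip/in; f_ty = M·x/J = 2.967 kip/in.
Resultant f_max = √[f_tx² + (f_v + f_ty)²] = √[4.662² + (3.786 + 2.967)²] = 8.206 kip/in.
Capacity per unit length: φr_n = 0.75 × 0.6 × 100 × (0.707 × 0.25) = 7.954 kip/in.
8.206 > 7.954 → NOT adequate.

f_max ≈ 8.21 kip/in; NOT adequate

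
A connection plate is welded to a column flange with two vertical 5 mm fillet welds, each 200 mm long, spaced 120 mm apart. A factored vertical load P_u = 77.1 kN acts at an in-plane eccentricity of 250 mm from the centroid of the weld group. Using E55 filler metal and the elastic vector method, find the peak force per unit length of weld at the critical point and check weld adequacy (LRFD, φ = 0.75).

f_max ≈ 925 N/mm; NOT adequate

E55XX → F_EXX = 550 MPa.
Total weld length L_w = 400 mm. Treat welds as unit-width lines.
Polar moment about centroid: J = 2[d³/12 + d(b/2)²] = 2[200³/12 + 200×60²] = 2773000 mm³.
Direct shear f_v = P/L_w = 77.1×10³ / 400 = 192.8 N/mm (vertical).
Torsion M = P·e = 77.1×10³ × 250 = 19275000 N·mm.
Critical point at (x, y) = (60, 100) from centroid. f_tx = M·y/J = 695 N/mm; f_ty = M·x/J = 417 N/mm.
Resultant f_max = √[f_tx² + (f_v + f_ty)²] = √[695² + (192.8 + 417)²] = 924.6 N/mm.
Capacity per unit length: φr_n = 0.75 × 0.6 × 550 × (0.707 × 5) = 874.9 N/mm.
924.6 > 874.9 → NOT adequate.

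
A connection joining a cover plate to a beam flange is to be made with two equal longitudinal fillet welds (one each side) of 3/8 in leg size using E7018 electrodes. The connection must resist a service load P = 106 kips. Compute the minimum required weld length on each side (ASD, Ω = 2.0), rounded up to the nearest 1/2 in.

L = 10 in on each side

E70XX → F_EXX = 70 ksi.
Throat t_e = 0.707 × 0.375 = 0.2651 in.
r_n/Ω = (0.6 × 70 × 0.2651) / 2.0 = 5.568 kip/in.
L_req = P / (r_n/Ω) = 106 / 5.568 = 19.04 in total.
Per side: 19.04 / 2 = 9.519 in.
Round up → use L = 10 in on each side.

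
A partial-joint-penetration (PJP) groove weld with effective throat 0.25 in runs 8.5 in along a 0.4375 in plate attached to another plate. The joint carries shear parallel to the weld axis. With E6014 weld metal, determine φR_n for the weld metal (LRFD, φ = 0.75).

φR_n ≈ 57.4 kips

E60XX → F_EXX = 60 ksi.
Effective throat (given) t_e = 0.25 in.
A_we = 0.25 × 8.5 = 2.125 in².
F_nw = 0.6 F_EXX = 36 ksi.
φR_n = 0.75 × 36 × 2.125 = 57.38 kips.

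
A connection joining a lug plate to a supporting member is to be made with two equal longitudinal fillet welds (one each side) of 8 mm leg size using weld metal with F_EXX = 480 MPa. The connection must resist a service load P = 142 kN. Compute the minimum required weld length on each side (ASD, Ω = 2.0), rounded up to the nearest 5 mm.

L = 90 mm on each side

Throat t_e = 0.707 × 8 = 5.656 mm.
r_n/Ω = (0.6 × 480 × 5.656) / 2.0 = 814.5 N/mm = 0.8145 kN/mm.
L_req = P / (r_n/Ω) = 142 / 0.8145 = 174.3 mm total.
Per side: 174.3 / 2 = 87.17 mm.
Round up → use L = 90 mm on each side.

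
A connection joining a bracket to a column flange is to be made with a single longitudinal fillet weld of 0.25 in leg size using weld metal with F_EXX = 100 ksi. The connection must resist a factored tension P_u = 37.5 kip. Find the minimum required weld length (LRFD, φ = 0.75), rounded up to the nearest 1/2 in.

L = 5 in

Throat t_e = 0.707 × 0.25 = 0.1767 in.
φr_n = 0.75 × 0.6 × 100 × 0.1767 = 7.954 kip/in.
L_req = P_u / φr_n = 37.5 / 7.954 = 4.715 in total.
Round up → use L = 5 in.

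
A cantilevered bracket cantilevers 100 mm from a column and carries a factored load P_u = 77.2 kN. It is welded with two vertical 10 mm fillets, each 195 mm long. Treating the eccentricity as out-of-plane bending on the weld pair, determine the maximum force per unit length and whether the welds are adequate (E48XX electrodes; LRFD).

f_max ≈ 640 N/mm; adequate

E48XX → F_EXX = 480 MPa.
L_w = 2 × 195 = 390 mm; section modulus (unit throat) S = 2 × L²/6 = 12680 mm².
Direct shear f_v = P/L_w = 77.2×10³/390 = 197.9 N/mm.
Moment M = P × e = 77.2×10³ × 100 = 7720000 N·mm; bending f_b = M/S = 609.1 N/mm.
f_max = √(f_v² + f_b²) = √(197.9² + 609.1²) = 640.4 N/mm.
φr_n = 0.75 × 0.6 × 480 × (0.707 × 10) = 1527 N/mm → adequate.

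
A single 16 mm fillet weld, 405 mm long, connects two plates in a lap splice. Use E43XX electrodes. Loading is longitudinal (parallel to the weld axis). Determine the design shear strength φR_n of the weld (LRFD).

φR_n ≈ 886 kN

E43XX → F_EXX = 430 MPa.
Effective throat t_e = 0.707 × 16 = 11.31 mm.
Total length L = 405 mm; A_we = 11.31 × 405 = 4581 mm².
F_nw = 0.6 F_EXX = 0.6 × 430 = 258 MPa.
φR_n = 0.75 × 258 × 4581 × 10⁻³ = 886.5 kN.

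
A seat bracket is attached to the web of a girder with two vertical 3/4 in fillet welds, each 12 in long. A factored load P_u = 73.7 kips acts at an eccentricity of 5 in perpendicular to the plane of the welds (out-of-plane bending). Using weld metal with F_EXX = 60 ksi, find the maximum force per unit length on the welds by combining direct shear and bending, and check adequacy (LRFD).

L_w = 2 × 12 = 24 in; section modulus (unit throat) S = 2 × L²/6 = 48 in².
Direct shear f_v = P/L_w = 73.7/24 = 3.071 kip/in.
Moment M = P × e = 73.7 × 5 = 368.5 kip·in; bending f_b = M/S = 7.677 kip/in.
f_max = √(f_v² + f_b²) = √(3.071² + 7.677²) = 8.268 kip/in.
φr_n = 0.75 × 0.6 × 60 × (0.707 × 0.75) = 14.32 kip/in → adequate.

f_max ≈ 8.27 kip/in; adequate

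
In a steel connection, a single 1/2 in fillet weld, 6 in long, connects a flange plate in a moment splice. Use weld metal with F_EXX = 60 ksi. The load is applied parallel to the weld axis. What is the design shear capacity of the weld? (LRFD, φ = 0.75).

φR_n ≈ 57.3 kip

Effective throat t_e = 0.707 × 0.5 = 0.3535 in.
Total length L = 6 in; A_we = 0.3535 × 6 = 2.121 in².
F_nw = 0.6 F_EXX = 0.6 × 60 = 36 ksi.
φR_n = 0.75 × 36 × 2.121 = 57.27 kip.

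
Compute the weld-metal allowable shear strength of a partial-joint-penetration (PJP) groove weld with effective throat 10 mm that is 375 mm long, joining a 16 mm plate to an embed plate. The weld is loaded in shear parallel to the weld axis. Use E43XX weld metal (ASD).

E43XX → F_EXX = 430 MPa.
Effective throat (given) t_e = 10 mm.
A_we = 10 × 375 = 3750 mm².
F_nw = 0.6 F_EXX = 258 MPa.
R_n/Ω = (258 × 3750) / 2.0 × 10⁻³ = 483.8 kN.

R_n/Ω ≈ 484 kN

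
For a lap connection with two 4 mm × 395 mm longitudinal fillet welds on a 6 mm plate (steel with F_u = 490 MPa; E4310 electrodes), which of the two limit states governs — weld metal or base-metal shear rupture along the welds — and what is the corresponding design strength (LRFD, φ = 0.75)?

E43XX → F_EXX = 430 MPa.
t_e = 0.707 × 4 = 2.828 mm; L = 790 mm.
Weld metal: φR_n = 0.75 × 0.6 × 430 × 2.828 × 790 × 10⁻³ = 432.3 kN.
Base metal (shear rupture): φR_n = 0.75 × 0.6 × 490 × 6 × 790 × 10⁻³ = 1045 kN.
Governing: weld metal.

φR_n ≈ 432 kN (weld metal governs)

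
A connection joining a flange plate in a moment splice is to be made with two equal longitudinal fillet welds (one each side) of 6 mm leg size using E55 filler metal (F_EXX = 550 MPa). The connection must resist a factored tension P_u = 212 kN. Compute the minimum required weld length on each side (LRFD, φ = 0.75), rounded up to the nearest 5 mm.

Throat t_e = 0.707 × 6 = 4.242 mm.
φr_n = 0.75 × 0.6 × 550 × 4.242 × 10⁻³ = 1.05 kN/mm.
L_req = P_u / φr_n = 212 / 1.05 = 201.9 mm total.
Per side: 201.9 / 2 = 101 mm.
Round up → use L = 105 mm on each side.

L = 105 mm on each side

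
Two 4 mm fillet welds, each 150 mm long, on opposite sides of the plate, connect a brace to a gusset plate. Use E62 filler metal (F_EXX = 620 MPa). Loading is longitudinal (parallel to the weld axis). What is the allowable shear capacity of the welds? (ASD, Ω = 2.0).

Effective throat t_e = 0.707 × 4 = 2.828 mm.
Total length L = 300 mm; A_we = 2.828 × 300 = 848.4 mm².
F_nw = 0.6 F_EXX = 0.6 × 620 = 372 MPa.
R_n = 372 × 848.4 × 10⁻³ = 315.6 kN; R_n/Ω = 315.6/2.0 = 157.8 kN.

R_n/Ω ≈ 158 kN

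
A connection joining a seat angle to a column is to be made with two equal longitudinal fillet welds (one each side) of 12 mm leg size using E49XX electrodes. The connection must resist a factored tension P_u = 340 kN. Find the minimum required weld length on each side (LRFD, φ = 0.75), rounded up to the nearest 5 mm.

E49XX → F_EXX = 490 MPa.
Throat t_e = 0.707 × 12 = 8.484 mm.
φr_n = 0.75 × 0.6 × 490 × 8.484 × 10⁻³ = 1.871 kN/mm.
L_req = P_u / φr_n = 340 / 1.871 = 181.7 mm total.
Per side: 181.7 / 2 = 90.87 mm.
Round up → use L = 95 mm on each side.

L = 95 mm on each side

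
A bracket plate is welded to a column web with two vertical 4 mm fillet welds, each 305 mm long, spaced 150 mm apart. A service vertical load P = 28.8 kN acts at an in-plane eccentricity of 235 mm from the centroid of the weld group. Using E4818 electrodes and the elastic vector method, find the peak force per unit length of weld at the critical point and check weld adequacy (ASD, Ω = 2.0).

E48XX → F_EXX = 480 MPa.
Total weld length L_w = 610 mm. Treat welds as unit-width lines.
Polar moment about centroid: J = 2[d³/12 + d(b/2)²] = 2[305³/12 + 305×75²] = 8160000 mm³.
Direct shear f_v = P/L_w = 28.8×10³ / 610 = 47.21 N/mm (vertical).
Torsion M = P·e = 28.8×10³ × 235 = 6768000 N·mm.
Critical point at (x, y) = (75, 152.5) from centroid. f_tx = M·y/J = 126.5 N/mm; f_ty = M·x/J = 62.21 N/mm.
Resultant f_max = √[f_tx² + (f_v + f_ty)²] = √[126.5² + (47.21 + 62.21)²] = 167.2 N/mm.
Capacity per unit length: r_n/Ω = (1/2.0) × 0.6 × 480 × (0.707 × 4) = 407.2 N/mm.
167.2 ≤ 407.2 → adequate.

f_max ≈ 167 N/mm; adequate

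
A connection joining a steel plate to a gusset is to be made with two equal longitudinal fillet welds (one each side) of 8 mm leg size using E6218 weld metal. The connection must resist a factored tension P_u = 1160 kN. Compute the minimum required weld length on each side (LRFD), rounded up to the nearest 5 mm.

E62XX → F_EXX = 620 MPa.
Throat t_e = 0.707 × 8 = 5.656 mm.
φr_n = 0.75 × 0.6 × 620 × 5.656 × 10⁻³ = 1.578 kN/mm.
L_req = P_u / φr_n = 1160 / 1.578 = 735.1 mm total.
Per side: 735.1 / 2 = 367.5 mm.
Round up → use L = 370 mm on each side.

L = 370 mm on each side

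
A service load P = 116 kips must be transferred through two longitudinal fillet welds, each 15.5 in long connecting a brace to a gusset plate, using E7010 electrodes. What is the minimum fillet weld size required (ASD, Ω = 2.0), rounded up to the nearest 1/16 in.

E70XX → F_EXX = 70 ksi.
Total weld length L = 31 in.
Required throat t_e = P × Ω / (0.6 F_EXX × L) = 116 × 2.0 / (0.6 × 70 × 31) = 0.1782 in.
Required leg w = t_e / 0.707 = 0.252 in → use 5/16 in.

w = 5/16 in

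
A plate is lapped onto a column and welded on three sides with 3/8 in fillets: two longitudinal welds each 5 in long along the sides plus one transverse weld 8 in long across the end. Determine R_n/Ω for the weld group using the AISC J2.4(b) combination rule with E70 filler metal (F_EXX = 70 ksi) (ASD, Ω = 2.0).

R_n/Ω ≈ 114 kips

t_e = 0.707 × 0.375 = 0.2651 in.
R_nwl = 0.6 × 70 × 0.2651 × 10 = 111.4 kips (longitudinal, 2 welds).
R_nwt = 0.6 × 70 × 0.2651 × 8 = 89.08 kips (transverse, base value).
(i) R_nwl + R_nwt = 200.4 kips; (ii) 0.85 R_nwl + 1.5 R_nwt = 228.3 kips.
R_n = max = 228.3 kips [governs: (ii)]; R_n/Ω = 114.1 kips.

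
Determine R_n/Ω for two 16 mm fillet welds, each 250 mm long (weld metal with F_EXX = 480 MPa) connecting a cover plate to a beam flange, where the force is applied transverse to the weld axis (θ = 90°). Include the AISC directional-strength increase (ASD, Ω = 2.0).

R_n/Ω ≈ 1220 kN

t_e = 0.707 × 16 = 11.31 mm; A_we = 11.31 × 500 = 5656 mm².
Directional factor: 1.0 + 0.5 sin^1.5(90°) = 1.5.
F_nw = 0.6 × 480 × 1.5 = 432 MPa.
R_n/Ω = (432 × 5656) / 2.0 × 10⁻³ = 1222 kN.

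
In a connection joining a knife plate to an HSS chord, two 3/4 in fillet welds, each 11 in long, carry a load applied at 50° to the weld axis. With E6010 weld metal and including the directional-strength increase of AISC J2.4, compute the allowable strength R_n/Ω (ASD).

E60XX → F_EXX = 60 ksi.
t_e = 0.707 × 0.75 = 0.5302 in; A_we = 0.5302 × 22 = 11.67 in².
Directional factor: 1.0 + 0.5 sin^1.5(50°) = 1.335.
F_nw = 0.6 × 60 × 1.335 = 48.07 ksi.
R_n/Ω = (48.07 × 11.67) / 2.0 = 280.4 kip.

R_n/Ω ≈ 280 kip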